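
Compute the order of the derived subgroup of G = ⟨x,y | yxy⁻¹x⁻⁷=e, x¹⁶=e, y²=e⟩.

G' = [G, G] is generated by all commutators. The generator-pair commutators are: [x, y] = x¹⁰.
The subgroup they normally generate is {e, x², x⁴, x⁶, x⁸, x¹⁰, x¹², x¹⁴}, of order 8.
Check: |G/G'| = 32/8 = 4 is the order of the abelianisation.

Answer: 8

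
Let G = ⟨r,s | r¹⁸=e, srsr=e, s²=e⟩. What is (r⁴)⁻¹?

The order of (r⁴) is 9 (smallest k with (r⁴)ᵏ = e), so (r⁴)⁻¹ = (r⁴)⁸ = r¹⁴.
Check: (r⁴) · (r¹⁴) → (r⁴) · r¹⁴ = e, giving e as required.

Answer: r¹⁴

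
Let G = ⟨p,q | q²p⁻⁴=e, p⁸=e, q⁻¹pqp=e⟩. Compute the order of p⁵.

Compute successive powers until reaching e:
  (p⁵)¹ = p⁵, (p⁵)² = p², (p⁵)³ = p⁷, (p⁵)⁴ = p⁴, (p⁵)⁵ = p, (p⁵)⁶ = p⁶, (p⁵)⁷ = p³, (p⁵)⁸ = e.
The smallest positive k with (p⁵)ᵏ = e is 8.

Answer: 8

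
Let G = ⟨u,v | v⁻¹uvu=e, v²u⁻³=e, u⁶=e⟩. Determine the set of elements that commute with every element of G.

An element z ∈ Z(G) iff z commutes with every generator.
For example u³ is central: (u³)·u = u⁴ = u·(u³); (u³)·v = v⁻¹ = v·(u³).
Whereas u ∉ Z(G) since u·v = uv ≠ u²v⁻¹ = v·u.
Checking each of the 12 elements this way gives Z(G) = {e, u³}, of order 2.

Answer: {e, u³}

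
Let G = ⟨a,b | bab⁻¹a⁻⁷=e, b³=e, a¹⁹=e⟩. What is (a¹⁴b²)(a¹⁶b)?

Compute (a¹⁴b²) · (a¹⁶b) by multiplying left to right and reducing via the relations at each step:
  (a¹⁴b²) · a¹⁶ = b²
  (b²) · b = e

Answer: e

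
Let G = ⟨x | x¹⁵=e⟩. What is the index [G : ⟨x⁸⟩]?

First find ord(x⁸) by computing successive powers:
  (x⁸)¹ = x⁸, (x⁸)² = x, (x⁸)³ = x⁹, (x⁸)⁴ = x², (x⁸)⁵ = x¹⁰, (x⁸)⁶ = x³, (x⁸)⁷ = x¹¹, (x⁸)⁸ = x⁴, (x⁸)⁹ = x¹², (x⁸)¹⁰ = x⁵, (x⁸)¹¹ = x¹³, (x⁸)¹² = x⁶, (x⁸)¹³ = x¹⁴, (x⁸)¹⁴ = x⁷, (x⁸)¹⁵ = e.
So |⟨x⁸⟩| = ord(x⁸) = 15. With |G| = 15, by Lagrange [G : ⟨x⁸⟩] = 15/15 = 1.

Answer: 1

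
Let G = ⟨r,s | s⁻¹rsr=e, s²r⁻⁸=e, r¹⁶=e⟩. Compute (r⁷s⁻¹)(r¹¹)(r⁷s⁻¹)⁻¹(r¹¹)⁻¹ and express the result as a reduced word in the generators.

[(r⁷s⁻¹), (r¹¹)] = (r⁷s⁻¹)·(r¹¹)·(r⁷s⁻¹)⁻¹·(r¹¹)⁻¹.
  (r⁷s⁻¹) · (r¹¹) = r⁴s
  (r⁴s) · (r⁷s) = r⁵
  (r⁵) · (r⁵) = r¹⁰

Answer: r¹⁰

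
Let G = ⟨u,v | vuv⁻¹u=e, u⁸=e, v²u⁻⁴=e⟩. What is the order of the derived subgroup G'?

G' = [G, G] is generated by all commutators. The generator-pair commutators are: [u, v] = u².
The subgroup they normally generate is {e, u², u⁴, u⁶}, of order 4.
Check: |G/G'| = 16/4 = 4 is the order of the abelianisation.

Answer: 4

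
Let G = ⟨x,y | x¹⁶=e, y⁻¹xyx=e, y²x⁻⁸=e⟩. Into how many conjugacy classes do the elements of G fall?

The conjugacy classes (representative and size) are:
  [e] (size 1), [x] (size 2), [x¹⁴] (size 2), [x³] (size 2), [x¹²] (size 2), [x⁵] (size 2), [x¹⁰] (size 2), [x⁷] (size 2), [x⁸] (size 1), [x⁶y] (size 8), [x³y⁻¹] (size 8).
Class equation: 1 + 2 + 2 + 2 + 2 + 2 + 2 + 2 + 1 + 8 + 8 = 32 = |G|. So G has 11 conjugacy classes.

Answer: 11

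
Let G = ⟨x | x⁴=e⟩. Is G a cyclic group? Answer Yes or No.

|G| = 4. The element x has order 4 (its powers give 4 distinct elements), so ⟨x⟩ = G and G is cyclic.

Answer: Yes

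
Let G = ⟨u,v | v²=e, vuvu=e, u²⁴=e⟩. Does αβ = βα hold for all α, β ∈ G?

u·v = uv but v·u = u²³v, so u·v ≠ v·u and G is not abelian.

Answer: No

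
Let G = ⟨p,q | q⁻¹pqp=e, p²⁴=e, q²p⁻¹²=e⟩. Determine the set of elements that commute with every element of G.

An element z ∈ Z(G) iff z commutes with every generator.
For example p¹² is central: (p¹²)·p = p¹³ = p·(p¹²); (p¹²)·q = q⁻¹ = q·(p¹²).
Whereas p ∉ Z(G) since p·q = pq ≠ p¹¹q⁻¹ = q·p.
Checking each of the 48 elements this way gives Z(G) = {e, p¹²}, of order 2.

Answer: {e, p¹²}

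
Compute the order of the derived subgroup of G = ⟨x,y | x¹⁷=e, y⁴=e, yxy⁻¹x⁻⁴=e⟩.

G' = [G, G] is generated by all commutators. The generator-pair commutators are: [x, y] = x¹⁴.
The subgroup they normally generate is {e, x, x², x³, x⁴, x⁵, x⁶, x⁷, x⁸, x⁹, x¹⁰, x¹¹, x¹², x¹³, x¹⁴, x¹⁵, x¹⁶}, of order 17.
Check: |G/G'| = 68/17 = 4 is the order of the abelianisation.

Answer: 17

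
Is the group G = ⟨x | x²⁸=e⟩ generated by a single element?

|G| = 28. The element x has order 28 (its powers give 28 distinct elements), so ⟨x⟩ = G and G is cyclic.

Answer: Yes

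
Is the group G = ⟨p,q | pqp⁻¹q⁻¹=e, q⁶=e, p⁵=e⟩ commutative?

Each pair of generators commutes: p·q = pq = q·p. Since the generators pairwise commute, every element of G commutes with every other, so G is abelian.

Answer: Yes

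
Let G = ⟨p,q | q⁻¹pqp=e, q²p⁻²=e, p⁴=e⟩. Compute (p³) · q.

Compute (p³) · q by multiplying left to right and reducing via the relations at each step:
  (p³) · q = pq⁻¹

Answer: pq⁻¹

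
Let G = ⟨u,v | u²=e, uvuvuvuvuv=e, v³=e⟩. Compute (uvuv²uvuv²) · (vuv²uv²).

Compute (uvuv²uvuv²) · (vuv²uv²) by multiplying left to right and reducing via the relations at each step:
  (uvuv²uvuv²) · v = uvuv²uvu
  (uvuv²uvu) · u = uvuv²uv
  (uvuv²uv) · v² = uvuv²u
  (uvuv²u) · u = uvuv²
  (uvuv²) · v² = uvuv

Answer: uvuv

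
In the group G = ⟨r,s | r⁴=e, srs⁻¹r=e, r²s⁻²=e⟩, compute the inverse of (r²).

The order of (r²) is 2 (smallest k with (r²)ᵏ = e), so (r²)⁻¹ = (r²)¹ = r².
Check: (r²) · (r²) → (r²) · r² = e, giving e as required.

Answer: r²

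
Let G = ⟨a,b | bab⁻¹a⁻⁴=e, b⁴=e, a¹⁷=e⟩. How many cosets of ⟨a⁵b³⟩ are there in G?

First find ord(a⁵b³) by computing successive powers:
  (a⁵b³)¹ = a⁵b³, (a⁵b³)² = a²b², (a⁵b³)³ = a¹⁴b, (a⁵b³)⁴ = e.
So |⟨a⁵b³⟩| = ord(a⁵b³) = 4. With |G| = 68, by Lagrange [G : ⟨a⁵b³⟩] = 68/4 = 17.

Answer: 17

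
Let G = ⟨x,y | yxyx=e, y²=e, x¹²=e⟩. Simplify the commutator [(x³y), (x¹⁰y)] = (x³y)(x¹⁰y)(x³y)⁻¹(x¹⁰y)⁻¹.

[(x³y), (x¹⁰y)] = (x³y)·(x¹⁰y)·(x³y)⁻¹·(x¹⁰y)⁻¹.
  (x³y) · (x¹⁰y) = x⁵
  (x⁵) · (x³y) = x⁸y
  (x⁸y) · (x¹⁰y) = x¹⁰

Answer: x¹⁰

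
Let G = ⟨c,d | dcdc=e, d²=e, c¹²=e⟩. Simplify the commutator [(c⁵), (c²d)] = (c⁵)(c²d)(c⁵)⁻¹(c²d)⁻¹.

[(c⁵), (c²d)] = (c⁵)·(c²d)·(c⁵)⁻¹·(c²d)⁻¹.
  (c⁵) · (c²d) = c⁷d
  (c⁷d) · (c⁷) = d
  d · (c²d) = c¹⁰

Answer: c¹⁰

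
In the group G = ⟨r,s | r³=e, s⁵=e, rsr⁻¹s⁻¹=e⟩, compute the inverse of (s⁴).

The order of (s⁴) is 5 (smallest k with (s⁴)ᵏ = e), so (s⁴)⁻¹ = (s⁴)⁴ = s.
Check: (s⁴) · s → (s⁴) · s = e, giving e as required.

Answer: s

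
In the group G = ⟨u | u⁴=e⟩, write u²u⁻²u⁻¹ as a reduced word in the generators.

Multiply left to right, reducing at each step:
  (u²) · u⁻² = e
  e · u⁻¹ = u³

Answer: u³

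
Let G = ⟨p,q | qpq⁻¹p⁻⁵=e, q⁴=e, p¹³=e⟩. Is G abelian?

p·q = pq but q·p = p⁵q, so p·q ≠ q·p and G is not abelian.

Answer: No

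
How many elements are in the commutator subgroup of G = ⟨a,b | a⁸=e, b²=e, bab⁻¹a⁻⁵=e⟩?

G' = [G, G] is generated by all commutators. The generator-pair commutators are: [a, b] = a⁴.
The subgroup they normally generate is {e, a⁴}, of order 2.
Check: |G/G'| = 16/2 = 8 is the order of the abelianisation.

Answer: 2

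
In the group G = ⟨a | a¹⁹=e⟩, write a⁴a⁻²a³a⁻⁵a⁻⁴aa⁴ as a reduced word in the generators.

Multiply left to right, reducing at each step:
  (a⁴) · a⁻² = a²
  (a²) · a³ = a⁵
  (a⁵) · a⁻⁵ = e
  e · a⁻⁴ = a¹⁵
  (a¹⁵) · a = a¹⁶
  (a¹⁶) · a⁴ = a

Answer: a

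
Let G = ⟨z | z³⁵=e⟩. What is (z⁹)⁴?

Compute successive powers of (z⁹), reducing at each step:
  (z⁹)²: (z⁹) · z⁹ = z¹⁸
  (z⁹)³: (z¹⁸) · z⁹ = z²⁷
  (z⁹)⁴: (z²⁷) · z⁹ = z

Answer: z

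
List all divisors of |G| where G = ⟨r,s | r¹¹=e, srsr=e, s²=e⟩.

|G| = 22 = 2 · 11. By Lagrange's theorem the order of any subgroup divides 22; the divisors of 22 are 1, 2, 11, 22.

Answer: 1, 2, 11, 22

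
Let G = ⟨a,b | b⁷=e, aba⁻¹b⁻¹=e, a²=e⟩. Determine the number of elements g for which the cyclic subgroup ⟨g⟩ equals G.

G is cyclic of order 14. An element generates G iff its order is 14, and a cyclic group of order 14 has exactly φ(14) = 6 such elements.

Answer: 6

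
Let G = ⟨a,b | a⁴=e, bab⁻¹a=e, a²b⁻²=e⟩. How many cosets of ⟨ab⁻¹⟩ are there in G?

First find ord(ab⁻¹) by computing successive powers:
  (ab⁻¹)¹ = ab⁻¹, (ab⁻¹)² = a², (ab⁻¹)³ = ab, (ab⁻¹)⁴ = e.
So |⟨ab⁻¹⟩| = ord(ab⁻¹) = 4. With |G| = 8, by Lagrange [G : ⟨ab⁻¹⟩] = 8/4 = 2.

Answer: 2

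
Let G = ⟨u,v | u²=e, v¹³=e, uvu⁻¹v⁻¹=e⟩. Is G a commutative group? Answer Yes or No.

Each pair of generators commutes: u·v = uv = v·u. Since the generators pairwise commute, every element of G commutes with every other, so G is abelian.

Answer: Yes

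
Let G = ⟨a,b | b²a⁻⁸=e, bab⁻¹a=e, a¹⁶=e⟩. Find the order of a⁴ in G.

Compute successive powers until reaching e:
  (a⁴)¹ = a⁴, (a⁴)² = a⁸, (a⁴)³ = a¹², (a⁴)⁴ = e.
The smallest positive k with (a⁴)ᵏ = e is 4.

Answer: 4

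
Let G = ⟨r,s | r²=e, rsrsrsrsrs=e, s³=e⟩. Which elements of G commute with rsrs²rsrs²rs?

⟨rsrs²rsrs²rs⟩ ⊆ C_G(rsrs²rsrs²rs) since powers of rsrs²rsrs²rs commute with rsrs²rsrs²rs; so |C_G(rsrs²rsrs²rs)| ≥ |⟨rsrs²rsrs²rs⟩| = 2.
By orbit–stabilizer, |C_G(rsrs²rsrs²rs)| = |G| / |conj. class of rsrs²rsrs²rs| = 60 / 15 = 4.
The 4 elements commuting with rsrs²rsrs²rs are {e, r, rsrs²rsrs²rs, srs²rsrs²rs}.

Answer: {e, r, rsrs²rsrs²rs, srs²rsrs²rs}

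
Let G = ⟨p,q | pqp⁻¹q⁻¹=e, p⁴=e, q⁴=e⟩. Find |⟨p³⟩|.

|⟨p³⟩| equals the order of p³. Compute successive powers until reaching e:
  (p³)¹ = p³, (p³)² = p², (p³)³ = p, (p³)⁴ = e.
The smallest positive k with (p³)ᵏ = e is 4, so |⟨p³⟩| = 4.

Answer: 4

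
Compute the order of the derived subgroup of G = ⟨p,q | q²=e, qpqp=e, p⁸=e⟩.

G' = [G, G] is generated by all commutators. The generator-pair commutators are: [p, q] = p².
The subgroup they normally generate is {e, p², p⁴, p⁶}, of order 4.
Check: |G/G'| = 16/4 = 4 is the order of the abelianisation.

Answer: 4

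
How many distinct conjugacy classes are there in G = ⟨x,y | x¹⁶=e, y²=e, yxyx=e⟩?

The conjugacy classes (representative and size) are:
  [e] (size 1), [x¹⁵] (size 2), [x²] (size 2), [x³] (size 2), [x¹²] (size 2), [x⁵] (size 2), [x⁶] (size 2), [x⁷] (size 2), [x⁸] (size 1), [x²y] (size 8), [x¹⁵y] (size 8).
Class equation: 1 + 2 + 2 + 2 + 2 + 2 + 2 + 2 + 1 + 8 + 8 = 32 = |G|. So G has 11 conjugacy classes.

Answer: 11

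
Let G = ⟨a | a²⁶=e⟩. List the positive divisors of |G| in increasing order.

|G| = 26 = 2 · 13. By Lagrange's theorem the order of any subgroup divides 26; the divisors of 26 are 1, 2, 13, 26.

Answer: 1, 2, 13, 26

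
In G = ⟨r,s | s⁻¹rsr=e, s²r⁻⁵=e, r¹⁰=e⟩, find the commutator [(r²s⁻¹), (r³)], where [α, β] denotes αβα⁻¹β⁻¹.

[(r²s⁻¹), (r³)] = (r²s⁻¹)·(r³)·(r²s⁻¹)⁻¹·(r³)⁻¹.
  (r²s⁻¹) · (r³) = r⁴s
  (r⁴s) · (r²s) = r⁷
  (r⁷) · (r⁷) = r⁴

Answer: r⁴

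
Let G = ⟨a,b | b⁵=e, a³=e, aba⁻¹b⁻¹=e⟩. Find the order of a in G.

Compute successive powers until reaching e:
  a¹ = a, a² = a², a³ = e.
The smallest positive k with aᵏ = e is 3.

Answer: 3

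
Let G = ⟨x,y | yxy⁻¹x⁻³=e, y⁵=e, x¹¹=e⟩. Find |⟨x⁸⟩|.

|⟨x⁸⟩| equals the order of x⁸. Compute successive powers until reaching e:
  (x⁸)¹ = x⁸, (x⁸)² = x⁵, (x⁸)³ = x², (x⁸)⁴ = x¹⁰, (x⁸)⁵ = x⁷, (x⁸)⁶ = x⁴, (x⁸)⁷ = x, (x⁸)⁸ = x⁹, (x⁸)⁹ = x⁶, (x⁸)¹⁰ = x³, (x⁸)¹¹ = e.
The smallest positive k with (x⁸)ᵏ = e is 11, so |⟨x⁸⟩| = 11.

Answer: 11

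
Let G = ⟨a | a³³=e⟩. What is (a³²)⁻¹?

The order of (a³²) is 33 (smallest k with (a³²)ᵏ = e), so (a³²)⁻¹ = (a³²)³² = a.
Check: (a³²) · a → (a³²) · a = e, giving e as required.

Answer: a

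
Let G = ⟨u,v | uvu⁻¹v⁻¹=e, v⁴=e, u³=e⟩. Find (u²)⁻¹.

The order of (u²) is 3 (smallest k with (u²)ᵏ = e), so (u²)⁻¹ = (u²)² = u.
Check: (u²) · u → (u²) · u = e, giving e as required.

Answer: u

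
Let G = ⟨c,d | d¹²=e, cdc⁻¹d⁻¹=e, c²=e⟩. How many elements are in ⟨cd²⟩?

|⟨cd²⟩| equals the order of cd². Compute successive powers until reaching e:
  (cd²)¹ = cd², (cd²)² = d⁴, (cd²)³ = cd⁶, (cd²)⁴ = d⁸, (cd²)⁵ = cd¹⁰, (cd²)⁶ = e.
The smallest positive k with (cd²)ᵏ = e is 6, so |⟨cd²⟩| = 6.

Answer: 6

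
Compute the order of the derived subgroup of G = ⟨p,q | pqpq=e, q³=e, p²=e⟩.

G' = [G, G] is generated by all commutators. The generator-pair commutators are: [p, q] = q.
The subgroup they normally generate is {e, q, q²}, of order 3.
Check: |G/G'| = 6/3 = 2 is the order of the abelianisation.

Answer: 3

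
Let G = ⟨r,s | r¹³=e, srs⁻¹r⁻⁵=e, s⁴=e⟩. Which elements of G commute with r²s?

⟨r²s⟩ ⊆ C_G(r²s) since powers of r²s commute with r²s; so |C_G(r²s)| ≥ |⟨r²s⟩| = 4.
By orbit–stabilizer, |C_G(r²s)| = |G| / |conj. class of r²s| = 52 / 13 = 4.
The 4 elements commuting with r²s are {e, r²s, r¹⁰s³, r¹²s²}.

Answer: {e, r²s, r¹⁰s³, r¹²s²}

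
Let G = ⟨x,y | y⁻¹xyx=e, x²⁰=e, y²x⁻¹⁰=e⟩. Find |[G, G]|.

G' = [G, G] is generated by all commutators. The generator-pair commutators are: [x, y] = x².
The subgroup they normally generate is {e, x², x⁴, x⁶, x⁸, x¹⁰, x¹², x¹⁴, x¹⁶, x¹⁸}, of order 10.
Check: |G/G'| = 40/10 = 4 is the order of the abelianisation.

Answer: 10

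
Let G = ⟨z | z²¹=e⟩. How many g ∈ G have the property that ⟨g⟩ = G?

G is cyclic of order 21. An element generates G iff its order is 21, and a cyclic group of order 21 has exactly φ(21) = 12 such elements.

Answer: 12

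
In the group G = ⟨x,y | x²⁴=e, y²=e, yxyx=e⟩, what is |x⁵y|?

Compute successive powers until reaching e:
  (x⁵y)¹ = x⁵y, (x⁵y)² = e.
The smallest positive k with (x⁵y)ᵏ = e is 2.

Answer: 2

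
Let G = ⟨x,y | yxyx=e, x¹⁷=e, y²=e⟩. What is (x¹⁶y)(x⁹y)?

Compute (x¹⁶y) · (x⁹y) by multiplying left to right and reducing via the relations at each step:
  (x¹⁶y) · x⁹ = x⁷y
  (x⁷y) · y = x⁷

Answer: x⁷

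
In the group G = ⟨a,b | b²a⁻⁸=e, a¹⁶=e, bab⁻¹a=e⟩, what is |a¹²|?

Compute successive powers until reaching e:
  (a¹²)¹ = a¹², (a¹²)² = a⁸, (a¹²)³ = a⁴, (a¹²)⁴ = e.
The smallest positive k with (a¹²)ᵏ = e is 4.

Answer: 4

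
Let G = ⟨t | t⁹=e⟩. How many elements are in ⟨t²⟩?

|⟨t²⟩| equals the order of t². Compute successive powers until reaching e:
  (t²)¹ = t², (t²)² = t⁴, (t²)³ = t⁶, (t²)⁴ = t⁸, (t²)⁵ = t, (t²)⁶ = t³, (t²)⁷ = t⁵, (t²)⁸ = t⁷, (t²)⁹ = e.
The smallest positive k with (t²)ᵏ = e is 9, so |⟨t²⟩| = 9.

Answer: 9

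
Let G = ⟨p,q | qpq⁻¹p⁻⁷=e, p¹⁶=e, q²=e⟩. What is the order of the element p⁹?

Compute successive powers until reaching e:
  (p⁹)¹ = p⁹, (p⁹)² = p², (p⁹)³ = p¹¹, (p⁹)⁴ = p⁴, (p⁹)⁵ = p¹³, (p⁹)⁶ = p⁶, (p⁹)⁷ = p¹⁵, (p⁹)⁸ = p⁸, (p⁹)⁹ = p, (p⁹)¹⁰ = p¹⁰, (p⁹)¹¹ = p³, (p⁹)¹² = p¹², (p⁹)¹³ = p⁵, (p⁹)¹⁴ = p¹⁴, (p⁹)¹⁵ = p⁷, (p⁹)¹⁶ = e.
The smallest positive k with (p⁹)ᵏ = e is 16.

Answer: 16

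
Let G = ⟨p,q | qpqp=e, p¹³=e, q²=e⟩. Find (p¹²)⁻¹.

The order of (p¹²) is 13 (smallest k with (p¹²)ᵏ = e), so (p¹²)⁻¹ = (p¹²)¹² = p.
Check: (p¹²) · p → (p¹²) · p = e, giving e as required.

Answer: p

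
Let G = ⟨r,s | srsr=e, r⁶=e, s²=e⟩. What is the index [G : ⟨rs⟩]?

First find ord(rs) by computing successive powers:
  (rs)¹ = rs, (rs)² = e.
So |⟨rs⟩| = ord(rs) = 2. With |G| = 12, by Lagrange [G : ⟨rs⟩] = 12/2 = 6.

Answer: 6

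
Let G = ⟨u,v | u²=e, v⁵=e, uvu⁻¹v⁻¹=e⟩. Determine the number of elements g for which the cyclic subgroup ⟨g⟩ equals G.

G is cyclic of order 10. An element generates G iff its order is 10, and a cyclic group of order 10 has exactly φ(10) = 4 such elements.

Answer: 4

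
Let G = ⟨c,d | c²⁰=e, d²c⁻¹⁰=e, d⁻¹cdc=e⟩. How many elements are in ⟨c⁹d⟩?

|⟨c⁹d⟩| equals the order of c⁹d. Compute successive powers until reaching e:
  (c⁹d)¹ = c⁹d, (c⁹d)² = c¹⁰, (c⁹d)³ = c⁹d⁻¹, (c⁹d)⁴ = e.
The smallest positive k with (c⁹d)ᵏ = e is 4, so |⟨c⁹d⟩| = 4.

Answer: 4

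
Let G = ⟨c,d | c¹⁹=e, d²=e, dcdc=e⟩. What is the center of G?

An element z ∈ Z(G) iff z commutes with every generator.
For example e is central: e·c = c = c·e; e·d = d = d·e.
Whereas c ∉ Z(G) since c·d = cd ≠ c¹⁸d = d·c.
Checking each of the 38 elements this way gives Z(G) = {e}, of order 1.

Answer: {e}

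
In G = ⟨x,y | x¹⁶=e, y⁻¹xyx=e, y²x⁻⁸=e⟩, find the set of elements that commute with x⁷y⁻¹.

⟨x⁷y⁻¹⟩ ⊆ C_G(x⁷y⁻¹) since powers of x⁷y⁻¹ commute with x⁷y⁻¹; so |C_G(x⁷y⁻¹)| ≥ |⟨x⁷y⁻¹⟩| = 4.
By orbit–stabilizer, |C_G(x⁷y⁻¹)| = |G| / |conj. class of x⁷y⁻¹| = 32 / 8 = 4.
The 4 elements commuting with x⁷y⁻¹ are {e, x⁸, x⁷y, x⁷y⁻¹}.

Answer: {e, x⁸, x⁷y, x⁷y⁻¹}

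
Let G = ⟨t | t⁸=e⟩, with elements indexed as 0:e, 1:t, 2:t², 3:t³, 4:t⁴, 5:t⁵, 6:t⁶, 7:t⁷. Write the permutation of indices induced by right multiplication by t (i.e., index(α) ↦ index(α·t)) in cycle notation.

(0 1 2 3 4 5 6 7)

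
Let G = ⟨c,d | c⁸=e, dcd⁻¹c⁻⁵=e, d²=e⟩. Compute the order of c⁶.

Compute successive powers until reaching e:
  (c⁶)¹ = c⁶, (c⁶)² = c⁴, (c⁶)³ = c², (c⁶)⁴ = e.
The smallest positive k with (c⁶)ᵏ = e is 4.

Answer: 4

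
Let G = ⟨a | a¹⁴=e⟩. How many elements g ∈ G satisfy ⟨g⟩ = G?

G is cyclic of order 14. An element generates G iff its order is 14, and a cyclic group of order 14 has exactly φ(14) = 6 such elements.

Answer: 6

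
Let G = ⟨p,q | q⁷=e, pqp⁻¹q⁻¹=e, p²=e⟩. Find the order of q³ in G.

Compute successive powers until reaching e:
  (q³)¹ = q³, (q³)² = q⁶, (q³)³ = q², (q³)⁴ = q⁵, (q³)⁵ = q, (q³)⁶ = q⁴, (q³)⁷ = e.
The smallest positive k with (q³)ᵏ = e is 7.

Answer: 7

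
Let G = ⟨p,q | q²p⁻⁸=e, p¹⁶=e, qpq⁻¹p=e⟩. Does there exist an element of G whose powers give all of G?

Every cyclic group is abelian. But p·q = pq while q·p = p⁷q⁻¹, so p·q ≠ q·p and G is not abelian. Hence G is not cyclic.

Answer: No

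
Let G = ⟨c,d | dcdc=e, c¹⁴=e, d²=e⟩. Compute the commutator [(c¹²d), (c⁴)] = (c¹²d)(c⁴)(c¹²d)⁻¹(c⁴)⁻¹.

[(c¹²d), (c⁴)] = (c¹²d)·(c⁴)·(c¹²d)⁻¹·(c⁴)⁻¹.
  (c¹²d) · (c⁴) = c⁸d
  (c⁸d) · (c¹²d) = c¹⁰
  (c¹⁰) · (c¹⁰) = c⁶

Answer: c⁶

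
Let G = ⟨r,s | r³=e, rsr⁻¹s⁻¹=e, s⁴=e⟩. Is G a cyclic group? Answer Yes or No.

|G| = 12. The element rs has order 12 (its powers give 12 distinct elements), so ⟨rs⟩ = G and G is cyclic.

Answer: Yes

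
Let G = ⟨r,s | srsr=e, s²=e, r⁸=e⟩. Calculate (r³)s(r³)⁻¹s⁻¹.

[(r³), s] = (r³)·s·(r³)⁻¹·s⁻¹.
  (r³) · s = r³s
  (r³s) · (r⁵) = r⁶s
  (r⁶s) · s = r⁶

Answer: r⁶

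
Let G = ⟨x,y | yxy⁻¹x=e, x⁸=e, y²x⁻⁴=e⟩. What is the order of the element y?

Compute successive powers until reaching e:
  y¹ = y, y² = x⁴, y³ = y⁻¹, y⁴ = e.
The smallest positive k with yᵏ = e is 4.

Answer: 4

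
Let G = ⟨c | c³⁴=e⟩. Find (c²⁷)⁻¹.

The order of (c²⁷) is 34 (smallest k with (c²⁷)ᵏ = e), so (c²⁷)⁻¹ = (c²⁷)³³ = c⁷.
Check: (c²⁷) · (c⁷) → (c²⁷) · c⁷ = e, giving e as required.

Answer: c⁷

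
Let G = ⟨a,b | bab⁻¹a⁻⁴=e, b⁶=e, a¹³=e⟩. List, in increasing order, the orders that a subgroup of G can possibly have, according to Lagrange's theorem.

|G| = 78 = 2 · 3 · 13. By Lagrange's theorem the order of any subgroup divides 78; the divisors of 78 are 1, 2, 3, 6, 13, 26, 39, 78.

Answer: 1, 2, 3, 6, 13, 26, 39, 78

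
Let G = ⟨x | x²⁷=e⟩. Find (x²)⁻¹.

The order of (x²) is 27 (smallest k with (x²)ᵏ = e), so (x²)⁻¹ = (x²)²⁶ = x²⁵.
Check: (x²) · (x²⁵) → (x²) · x²⁵ = e, giving e as required.

Answer: x²⁵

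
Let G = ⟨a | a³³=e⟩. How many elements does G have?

G is generated by a single element, so G is cyclic. The relator gives a³³ = e and no smaller power is forced to be e, so the 33 powers {a, e, a², a³, a⁴, a⁵, a⁶, a⁷, a⁸, a⁹, a²², a²³, a²¹, a²⁰, a²⁴, a²⁵, a²⁶, a²⁷, a²⁸, a²⁹, a³², a³¹, a³⁰, a¹², a¹³, a¹¹, a¹⁰, a¹⁴, a¹⁵, a¹⁶, a¹⁷, a¹⁸, a¹⁹} are distinct. Hence |G| = 33.

Answer: 33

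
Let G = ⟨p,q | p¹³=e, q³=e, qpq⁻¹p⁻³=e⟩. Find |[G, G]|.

G' = [G, G] is generated by all commutators. The generator-pair commutators are: [p, q] = p¹¹.
The subgroup they normally generate is {e, p, p², p³, p⁴, p⁵, p⁶, p⁷, p⁸, p⁹, p¹⁰, p¹¹, p¹²}, of order 13.
Check: |G/G'| = 39/13 = 3 is the order of the abelianisation.

Answer: 13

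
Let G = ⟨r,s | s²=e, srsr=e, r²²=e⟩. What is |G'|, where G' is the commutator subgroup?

G' = [G, G] is generated by all commutators. The generator-pair commutators are: [r, s] = r².
The subgroup they normally generate is {e, r², r⁴, r⁶, r⁸, r¹⁰, r¹², r¹⁴, r¹⁶, r¹⁸, r²⁰}, of order 11.
Check: |G/G'| = 44/11 = 4 is the order of the abelianisation.

Answer: 11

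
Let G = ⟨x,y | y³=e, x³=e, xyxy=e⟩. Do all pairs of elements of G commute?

x·y = xy but y·x = x²y², so x·y ≠ y·x and G is not abelian.

Answer: No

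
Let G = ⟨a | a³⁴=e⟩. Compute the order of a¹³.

Compute successive powers until reaching e:
  (a¹³)¹ = a¹³, (a¹³)² = a²⁶, (a¹³)³ = a⁵, (a¹³)⁴ = a¹⁸, (a¹³)⁵ = a³¹, (a¹³)⁶ = a¹⁰, (a¹³)⁷ = a²³, (a¹³)⁸ = a², (a¹³)⁹ = a¹⁵, (a¹³)¹⁰ = a²⁸, (a¹³)¹¹ = a⁷, (a¹³)¹² = a²⁰, (a¹³)¹³ = a³³, (a¹³)¹⁴ = a¹², (a¹³)¹⁵ = a²⁵, (a¹³)¹⁶ = a⁴, (a¹³)¹⁷ = a¹⁷, (a¹³)¹⁸ = a³⁰, (a¹³)¹⁹ = a⁹, (a¹³)²⁰ = a²², (a¹³)²¹ = a, (a¹³)²² = a¹⁴, (a¹³)²³ = a²⁷, (a¹³)²⁴ = a⁶, (a¹³)²⁵ = a¹⁹, (a¹³)²⁶ = a³², (a¹³)²⁷ = a¹¹, (a¹³)²⁸ = a²⁴, (a¹³)²⁹ = a³, (a¹³)³⁰ = a¹⁶, (a¹³)³¹ = a²⁹, (a¹³)³² = a⁸, (a¹³)³³ = a²¹, (a¹³)³⁴ = e.
The smallest positive k with (a¹³)ᵏ = e is 34.

Answer: 34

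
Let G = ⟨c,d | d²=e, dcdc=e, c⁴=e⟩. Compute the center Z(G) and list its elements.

An element z ∈ Z(G) iff z commutes with every generator.
For example c² is central: (c²)·c = c³ = c·(c²); (c²)·d = c²d = d·(c²).
Whereas c ∉ Z(G) since c·d = cd ≠ c³d = d·c.
Checking each of the 8 elements this way gives Z(G) = {e, c²}, of order 2.

Answer: {e, c²}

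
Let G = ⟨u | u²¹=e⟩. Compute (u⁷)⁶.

Compute successive powers of (u⁷), reducing at each step:
  (u⁷)²: (u⁷) · u⁷ = u¹⁴
  (u⁷)³: (u¹⁴) · u⁷ = e
  (u⁷)⁴: e · u⁷ = u⁷
  (u⁷)⁵: (u⁷) · u⁷ = u¹⁴
  (u⁷)⁶: (u¹⁴) · u⁷ = e

Answer: e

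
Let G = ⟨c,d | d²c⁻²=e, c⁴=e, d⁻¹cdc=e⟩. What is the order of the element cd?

Compute successive powers until reaching e:
  (cd)¹ = cd, (cd)² = c², (cd)³ = cd⁻¹, (cd)⁴ = e.
The smallest positive k with (cd)ᵏ = e is 4.

Answer: 4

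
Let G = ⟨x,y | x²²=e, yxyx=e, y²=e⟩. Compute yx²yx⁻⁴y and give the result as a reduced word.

Multiply left to right, reducing at each step:
  y · x² = x²⁰y
  (x²⁰y) · y = x²⁰
  (x²⁰) · x⁻⁴ = x¹⁶
  (x¹⁶) · y = x¹⁶y

Answer: x¹⁶y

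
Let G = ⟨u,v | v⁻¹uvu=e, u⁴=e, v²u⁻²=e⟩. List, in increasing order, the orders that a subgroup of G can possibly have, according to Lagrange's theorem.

|G| = 8 = 2³. By Lagrange's theorem the order of any subgroup divides 8; the divisors of 8 are 1, 2, 4, 8.

Answer: 1, 2, 4, 8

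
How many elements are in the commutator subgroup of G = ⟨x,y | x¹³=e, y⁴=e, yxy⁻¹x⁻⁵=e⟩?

G' = [G, G] is generated by all commutators. The generator-pair commutators are: [x, y] = x⁹.
The subgroup they normally generate is {e, x, x², x³, x⁴, x⁵, x⁶, x⁷, x⁸, x⁹, x¹⁰, x¹¹, x¹²}, of order 13.
Check: |G/G'| = 52/13 = 4 is the order of the abelianisation.

Answer: 13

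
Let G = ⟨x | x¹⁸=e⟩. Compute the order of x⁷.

Compute successive powers until reaching e:
  (x⁷)¹ = x⁷, (x⁷)² = x¹⁴, (x⁷)³ = x³, (x⁷)⁴ = x¹⁰, (x⁷)⁵ = x¹⁷, (x⁷)⁶ = x⁶, (x⁷)⁷ = x¹³, (x⁷)⁸ = x², (x⁷)⁹ = x⁹, (x⁷)¹⁰ = x¹⁶, (x⁷)¹¹ = x⁵, (x⁷)¹² = x¹², (x⁷)¹³ = x, (x⁷)¹⁴ = x⁸, (x⁷)¹⁵ = x¹⁵, (x⁷)¹⁶ = x⁴, (x⁷)¹⁷ = x¹¹, (x⁷)¹⁸ = e.
The smallest positive k with (x⁷)ᵏ = e is 18.

Answer: 18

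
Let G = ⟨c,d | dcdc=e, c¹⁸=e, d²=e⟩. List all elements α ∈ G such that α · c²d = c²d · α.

⟨c²d⟩ ⊆ C_G(c²d) since powers of c²d commute with c²d; so |C_G(c²d)| ≥ |⟨c²d⟩| = 2.
By orbit–stabilizer, |C_G(c²d)| = |G| / |conj. class of c²d| = 36 / 9 = 4.
The 4 elements commuting with c²d are {e, c⁹, c²d, c¹¹d}.

Answer: {e, c⁹, c²d, c¹¹d}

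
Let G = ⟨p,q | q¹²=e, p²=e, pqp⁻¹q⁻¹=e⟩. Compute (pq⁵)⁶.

Compute successive powers of (pq⁵), reducing at each step:
  (pq⁵)²: (pq⁵) · p = q⁵;   (q⁵) · q⁵ = q¹⁰
  (pq⁵)³: (q¹⁰) · p = pq¹⁰;   (pq¹⁰) · q⁵ = pq³
  (pq⁵)⁴: (pq³) · p = q³;   (q³) · q⁵ = q⁸
  (pq⁵)⁵: (q⁸) · p = pq⁸;   (pq⁸) · q⁵ = pq
  (pq⁵)⁶: (pq) · p = q;   q · q⁵ = q⁶

Answer: q⁶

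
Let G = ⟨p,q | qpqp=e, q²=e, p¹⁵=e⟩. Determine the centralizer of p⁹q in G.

⟨p⁹q⟩ ⊆ C_G(p⁹q) since powers of p⁹q commute with p⁹q; so |C_G(p⁹q)| ≥ |⟨p⁹q⟩| = 2.
By orbit–stabilizer, |C_G(p⁹q)| = |G| / |conj. class of p⁹q| = 30 / 15 = 2.
The 2 elements commuting with p⁹q are {e, p⁹q}.

Answer: {e, p⁹q}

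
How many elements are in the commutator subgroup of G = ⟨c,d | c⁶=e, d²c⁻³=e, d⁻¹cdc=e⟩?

G' = [G, G] is generated by all commutators. The generator-pair commutators are: [c, d] = c².
The subgroup they normally generate is {e, c², c⁴}, of order 3.
Check: |G/G'| = 12/3 = 4 is the order of the abelianisation.

Answer: 3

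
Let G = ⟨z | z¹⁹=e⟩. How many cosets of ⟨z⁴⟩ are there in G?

First find ord(z⁴) by computing successive powers:
  (z⁴)¹ = z⁴, (z⁴)² = z⁸, (z⁴)³ = z¹², (z⁴)⁴ = z¹⁶, (z⁴)⁵ = z, (z⁴)⁶ = z⁵, (z⁴)⁷ = z⁹, (z⁴)⁸ = z¹³, (z⁴)⁹ = z¹⁷, (z⁴)¹⁰ = z², (z⁴)¹¹ = z⁶, (z⁴)¹² = z¹⁰, (z⁴)¹³ = z¹⁴, (z⁴)¹⁴ = z¹⁸, (z⁴)¹⁵ = z³, (z⁴)¹⁶ = z⁷, (z⁴)¹⁷ = z¹¹, (z⁴)¹⁸ = z¹⁵, (z⁴)¹⁹ = e.
So |⟨z⁴⟩| = ord(z⁴) = 19. With |G| = 19, by Lagrange [G : ⟨z⁴⟩] = 19/19 = 1.

Answer: 1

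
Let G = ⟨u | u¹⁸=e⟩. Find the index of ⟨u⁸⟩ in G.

First find ord(u⁸) by computing successive powers:
  (u⁸)¹ = u⁸, (u⁸)² = u¹⁶, (u⁸)³ = u⁶, (u⁸)⁴ = u¹⁴, (u⁸)⁵ = u⁴, (u⁸)⁶ = u¹², (u⁸)⁷ = u², (u⁸)⁸ = u¹⁰, (u⁸)⁹ = e.
So |⟨u⁸⟩| = ord(u⁸) = 9. With |G| = 18, by Lagrange [G : ⟨u⁸⟩] = 18/9 = 2.

Answer: 2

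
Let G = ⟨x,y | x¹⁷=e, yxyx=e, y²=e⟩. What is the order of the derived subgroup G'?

G' = [G, G] is generated by all commutators. The generator-pair commutators are: [x, y] = x².
The subgroup they normally generate is {e, x, x², x³, x⁴, x⁵, x⁶, x⁷, x⁸, x⁹, x¹⁰, x¹¹, x¹², x¹³, x¹⁴, x¹⁵, x¹⁶}, of order 17.
Check: |G/G'| = 34/17 = 2 is the order of the abelianisation.

Answer: 17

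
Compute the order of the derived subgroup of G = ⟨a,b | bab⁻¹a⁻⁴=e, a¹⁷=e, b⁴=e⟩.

G' = [G, G] is generated by all commutators. The generator-pair commutators are: [a, b] = a¹⁴.
The subgroup they normally generate is {e, a, a², a³, a⁴, a⁵, a⁶, a⁷, a⁸, a⁹, a¹⁰, a¹¹, a¹², a¹³, a¹⁴, a¹⁵, a¹⁶}, of order 17.
Check: |G/G'| = 68/17 = 4 is the order of the abelianisation.

Answer: 17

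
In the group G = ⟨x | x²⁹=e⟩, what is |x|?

Compute successive powers until reaching e:
  x¹ = x, x² = x², x³ = x³, x⁴ = x⁴, x⁵ = x⁵, x⁶ = x⁶, x⁷ = x⁷, x⁸ = x⁸, x⁹ = x⁹, x¹⁰ = x¹⁰, x¹¹ = x¹¹, x¹² = x¹², x¹³ = x¹³, x¹⁴ = x¹⁴, x¹⁵ = x¹⁵, x¹⁶ = x¹⁶, x¹⁷ = x¹⁷, x¹⁸ = x¹⁸, x¹⁹ = x¹⁹, x²⁰ = x²⁰, x²¹ = x²¹, x²² = x²², x²³ = x²³, x²⁴ = x²⁴, x²⁵ = x²⁵, x²⁶ = x²⁶, x²⁷ = x²⁷, x²⁸ = x²⁸, x²⁹ = e.
The smallest positive k with xᵏ = e is 29.

Answer: 29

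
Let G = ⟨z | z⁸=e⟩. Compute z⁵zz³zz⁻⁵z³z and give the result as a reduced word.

Multiply left to right, reducing at each step:
  (z⁵) · z = z⁶
  (z⁶) · z³ = z
  z · z = z²
  (z²) · z⁻⁵ = z⁵
  (z⁵) · z³ = e
  e · z = z

Answer: z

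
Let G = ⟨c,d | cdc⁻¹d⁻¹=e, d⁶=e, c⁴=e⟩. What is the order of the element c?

Compute successive powers until reaching e:
  c¹ = c, c² = c², c³ = c³, c⁴ = e.
The smallest positive k with cᵏ = e is 4.

Answer: 4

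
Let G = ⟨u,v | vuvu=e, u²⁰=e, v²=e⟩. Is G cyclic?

Every cyclic group is abelian. But u·v = uv while v·u = u¹⁹v, so u·v ≠ v·u and G is not abelian. Hence G is not cyclic.

Answer: No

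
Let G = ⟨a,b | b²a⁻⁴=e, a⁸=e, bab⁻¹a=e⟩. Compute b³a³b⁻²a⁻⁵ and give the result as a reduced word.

Multiply left to right, reducing at each step:
  (b⁻¹) · a³ = ab
  (ab) · b⁻² = ab⁻¹
  (ab⁻¹) · a⁻⁵ = a²b

Answer: a²b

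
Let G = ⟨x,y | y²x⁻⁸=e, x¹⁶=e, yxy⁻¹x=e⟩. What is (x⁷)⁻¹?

The order of (x⁷) is 16 (smallest k with (x⁷)ᵏ = e), so (x⁷)⁻¹ = (x⁷)¹⁵ = x⁹.
Check: (x⁷) · (x⁹) → (x⁷) · x⁹ = e, giving e as required.

Answer: x⁹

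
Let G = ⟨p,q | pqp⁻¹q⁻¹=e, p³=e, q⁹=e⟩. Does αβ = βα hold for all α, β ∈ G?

Each pair of generators commutes: p·q = pq = q·p. Since the generators pairwise commute, every element of G commutes with every other, so G is abelian.

Answer: Yes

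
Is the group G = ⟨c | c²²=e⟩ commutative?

G has a single generator, so G is cyclic and hence abelian.

Answer: Yes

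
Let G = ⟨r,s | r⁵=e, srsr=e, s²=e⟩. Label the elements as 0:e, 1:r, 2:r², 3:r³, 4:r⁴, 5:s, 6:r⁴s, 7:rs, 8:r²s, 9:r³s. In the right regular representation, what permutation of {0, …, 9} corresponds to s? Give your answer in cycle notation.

(0 5)(1 7)(2 8)(3 9)(4 6)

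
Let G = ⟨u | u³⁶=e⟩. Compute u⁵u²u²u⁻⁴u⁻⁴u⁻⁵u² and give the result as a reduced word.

Multiply left to right, reducing at each step:
  (u⁵) · u² = u⁷
  (u⁷) · u² = u⁹
  (u⁹) · u⁻⁴ = u⁵
  (u⁵) · u⁻⁴ = u
  u · u⁻⁵ = u³²
  (u³²) · u² = u³⁴

Answer: u³⁴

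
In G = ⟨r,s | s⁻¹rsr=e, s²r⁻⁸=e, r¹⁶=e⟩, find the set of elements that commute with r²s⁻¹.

⟨r²s⁻¹⟩ ⊆ C_G(r²s⁻¹) since powers of r²s⁻¹ commute with r²s⁻¹; so |C_G(r²s⁻¹)| ≥ |⟨r²s⁻¹⟩| = 4.
By orbit–stabilizer, |C_G(r²s⁻¹)| = |G| / |conj. class of r²s⁻¹| = 32 / 8 = 4.
The 4 elements commuting with r²s⁻¹ are {e, r⁸, r²s, r²s⁻¹}.

Answer: {e, r⁸, r²s, r²s⁻¹}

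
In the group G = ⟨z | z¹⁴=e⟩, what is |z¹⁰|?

Compute successive powers until reaching e:
  (z¹⁰)¹ = z¹⁰, (z¹⁰)² = z⁶, (z¹⁰)³ = z², (z¹⁰)⁴ = z¹², (z¹⁰)⁵ = z⁸, (z¹⁰)⁶ = z⁴, (z¹⁰)⁷ = e.
The smallest positive k with (z¹⁰)ᵏ = e is 7.

Answer: 7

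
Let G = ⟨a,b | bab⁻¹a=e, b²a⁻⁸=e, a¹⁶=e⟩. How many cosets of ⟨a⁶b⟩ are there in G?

First find ord(a⁶b) by computing successive powers:
  (a⁶b)¹ = a⁶b, (a⁶b)² = a⁸, (a⁶b)³ = a⁶b⁻¹, (a⁶b)⁴ = e.
So |⟨a⁶b⟩| = ord(a⁶b) = 4. With |G| = 32, by Lagrange [G : ⟨a⁶b⟩] = 32/4 = 8.

Answer: 8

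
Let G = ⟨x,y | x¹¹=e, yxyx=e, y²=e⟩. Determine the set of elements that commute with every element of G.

An element z ∈ Z(G) iff z commutes with every generator.
For example e is central: e·x = x = x·e; e·y = y = y·e.
Whereas x ∉ Z(G) since x·y = xy ≠ x¹⁰y = y·x.
Checking each of the 22 elements this way gives Z(G) = {e}, of order 1.

Answer: {e}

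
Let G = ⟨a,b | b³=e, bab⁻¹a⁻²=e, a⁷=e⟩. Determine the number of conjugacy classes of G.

The conjugacy classes (representative and size) are:
  [e] (size 1), [a²] (size 3), [a⁵] (size 3), [b] (size 7), [b²] (size 7).
Class equation: 1 + 3 + 3 + 7 + 7 = 21 = |G|. So G has 5 conjugacy classes.

Answer: 5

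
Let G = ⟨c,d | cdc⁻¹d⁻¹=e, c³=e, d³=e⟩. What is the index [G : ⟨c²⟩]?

First find ord(c²) by computing successive powers:
  (c²)¹ = c², (c²)² = c, (c²)³ = e.
So |⟨c²⟩| = ord(c²) = 3. With |G| = 9, by Lagrange [G : ⟨c²⟩] = 9/3 = 3.

Answer: 3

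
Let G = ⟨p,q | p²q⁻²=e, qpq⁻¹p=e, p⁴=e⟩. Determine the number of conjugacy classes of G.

The conjugacy classes (representative and size) are:
  [e] (size 1), [p³] (size 2), [p²] (size 1), [q⁻¹] (size 2), [pq] (size 2).
Class equation: 1 + 2 + 1 + 2 + 2 = 8 = |G|. So G has 5 conjugacy classes.

Answer: 5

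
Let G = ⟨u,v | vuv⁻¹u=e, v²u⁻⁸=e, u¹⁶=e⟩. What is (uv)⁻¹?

The order of (uv) is 4 (smallest k with (uv)ᵏ = e), so (uv)⁻¹ = (uv)³ = uv⁻¹.
Check: (uv) · (uv⁻¹) → (uv) · u = v;   v · v⁻¹ = e, giving e as required.

Answer: uv⁻¹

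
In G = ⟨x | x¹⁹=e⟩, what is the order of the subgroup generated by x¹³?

|⟨x¹³⟩| equals the order of x¹³. Compute successive powers until reaching e:
  (x¹³)¹ = x¹³, (x¹³)² = x⁷, (x¹³)³ = x, (x¹³)⁴ = x¹⁴, (x¹³)⁵ = x⁸, (x¹³)⁶ = x², (x¹³)⁷ = x¹⁵, (x¹³)⁸ = x⁹, (x¹³)⁹ = x³, (x¹³)¹⁰ = x¹⁶, (x¹³)¹¹ = x¹⁰, (x¹³)¹² = x⁴, (x¹³)¹³ = x¹⁷, (x¹³)¹⁴ = x¹¹, (x¹³)¹⁵ = x⁵, (x¹³)¹⁶ = x¹⁸, (x¹³)¹⁷ = x¹², (x¹³)¹⁸ = x⁶, (x¹³)¹⁹ = e.
The smallest positive k with (x¹³)ᵏ = e is 19, so |⟨x¹³⟩| = 19.

Answer: 19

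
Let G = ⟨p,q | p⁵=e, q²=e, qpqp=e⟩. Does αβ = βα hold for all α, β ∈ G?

p·q = pq but q·p = p⁴q, so p·q ≠ q·p and G is not abelian.

Answer: No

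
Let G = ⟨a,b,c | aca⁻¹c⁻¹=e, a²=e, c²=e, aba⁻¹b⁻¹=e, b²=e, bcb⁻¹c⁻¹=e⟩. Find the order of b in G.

Compute successive powers until reaching e:
  b¹ = b, b² = e.
The smallest positive k with bᵏ = e is 2.

Answer: 2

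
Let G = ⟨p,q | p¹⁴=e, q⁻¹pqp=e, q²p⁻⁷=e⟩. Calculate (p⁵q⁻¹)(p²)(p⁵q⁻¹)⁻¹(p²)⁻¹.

[(p⁵q⁻¹), (p²)] = (p⁵q⁻¹)·(p²)·(p⁵q⁻¹)⁻¹·(p²)⁻¹.
  (p⁵q⁻¹) · (p²) = p³q⁻¹
  (p³q⁻¹) · (p⁵q) = p¹²
  (p¹²) · (p¹²) = p¹⁰

Answer: p¹⁰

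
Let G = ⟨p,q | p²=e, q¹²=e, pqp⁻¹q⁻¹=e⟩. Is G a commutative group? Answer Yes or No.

Each pair of generators commutes: p·q = pq = q·p. Since the generators pairwise commute, every element of G commutes with every other, so G is abelian.

Answer: Yes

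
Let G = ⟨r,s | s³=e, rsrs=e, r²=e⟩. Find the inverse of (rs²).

The order of (rs²) is 2 (smallest k with (rs²)ᵏ = e), so (rs²)⁻¹ = (rs²)¹ = rs².
Check: (rs²) · (rs²) → (rs²) · r = s;   s · s² = e, giving e as required.

Answer: rs²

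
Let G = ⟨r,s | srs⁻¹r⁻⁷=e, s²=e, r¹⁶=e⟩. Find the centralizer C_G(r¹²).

⟨r¹²⟩ ⊆ C_G(r¹²) since powers of r¹² commute with r¹²; so |C_G(r¹²)| ≥ |⟨r¹²⟩| = 4.
By orbit–stabilizer, |C_G(r¹²)| = |G| / |conj. class of r¹²| = 32 / 2 = 16.
The 16 elements commuting with r¹² are {e, r, r², r³, r⁴, r⁵, r⁶, r⁷, r⁸, r⁹, r¹⁰, r¹¹, r¹², r¹³, r¹⁴, r¹⁵}.

Answer: {e, r, r², r³, r⁴, r⁵, r⁶, r⁷, r⁸, r⁹, r¹⁰, r¹¹, r¹², r¹³, r¹⁴, r¹⁵}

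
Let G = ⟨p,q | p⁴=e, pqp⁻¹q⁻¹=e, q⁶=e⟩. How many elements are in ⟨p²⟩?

|⟨p²⟩| equals the order of p². Compute successive powers until reaching e:
  (p²)¹ = p², (p²)² = e.
The smallest positive k with (p²)ᵏ = e is 2, so |⟨p²⟩| = 2.

Answer: 2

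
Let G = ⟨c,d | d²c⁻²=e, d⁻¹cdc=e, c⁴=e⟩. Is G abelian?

c·d = cd but d·c = cd⁻¹, so c·d ≠ d·c and G is not abelian.

Answer: No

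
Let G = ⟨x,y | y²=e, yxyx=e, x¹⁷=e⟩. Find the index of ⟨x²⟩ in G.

First find ord(x²) by computing successive powers:
  (x²)¹ = x², (x²)² = x⁴, (x²)³ = x⁶, (x²)⁴ = x⁸, (x²)⁵ = x¹⁰, (x²)⁶ = x¹², (x²)⁷ = x¹⁴, (x²)⁸ = x¹⁶, (x²)⁹ = x, (x²)¹⁰ = x³, (x²)¹¹ = x⁵, (x²)¹² = x⁷, (x²)¹³ = x⁹, (x²)¹⁴ = x¹¹, (x²)¹⁵ = x¹³, (x²)¹⁶ = x¹⁵, (x²)¹⁷ = e.
So |⟨x²⟩| = ord(x²) = 17. With |G| = 34, by Lagrange [G : ⟨x²⟩] = 34/17 = 2.

Answer: 2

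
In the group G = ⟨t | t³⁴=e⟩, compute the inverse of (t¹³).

The order of (t¹³) is 34 (smallest k with (t¹³)ᵏ = e), so (t¹³)⁻¹ = (t¹³)³³ = t²¹.
Check: (t¹³) · (t²¹) → (t¹³) · t²¹ = e, giving e as required.

Answer: t²¹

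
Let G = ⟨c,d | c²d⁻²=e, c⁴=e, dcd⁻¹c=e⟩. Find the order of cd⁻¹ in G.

Compute successive powers until reaching e:
  (cd⁻¹)¹ = cd⁻¹, (cd⁻¹)² = c², (cd⁻¹)³ = cd, (cd⁻¹)⁴ = e.
The smallest positive k with (cd⁻¹)ᵏ = e is 4.

Answer: 4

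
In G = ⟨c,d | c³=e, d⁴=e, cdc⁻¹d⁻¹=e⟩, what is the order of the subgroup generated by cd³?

|⟨cd³⟩| equals the order of cd³. Compute successive powers until reaching e:
  (cd³)¹ = cd³, (cd³)² = c²d², (cd³)³ = d, (cd³)⁴ = c, (cd³)⁵ = c²d³, (cd³)⁶ = d², (cd³)⁷ = cd, (cd³)⁸ = c², (cd³)⁹ = d³, (cd³)¹⁰ = cd², (cd³)¹¹ = c²d, (cd³)¹² = e.
The smallest positive k with (cd³)ᵏ = e is 12, so |⟨cd³⟩| = 12.

Answer: 12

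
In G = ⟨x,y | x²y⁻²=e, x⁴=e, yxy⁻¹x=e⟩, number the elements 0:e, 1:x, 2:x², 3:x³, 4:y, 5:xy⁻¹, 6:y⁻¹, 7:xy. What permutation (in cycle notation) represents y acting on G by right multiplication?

(0 4 2 6)(1 7 3 5)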